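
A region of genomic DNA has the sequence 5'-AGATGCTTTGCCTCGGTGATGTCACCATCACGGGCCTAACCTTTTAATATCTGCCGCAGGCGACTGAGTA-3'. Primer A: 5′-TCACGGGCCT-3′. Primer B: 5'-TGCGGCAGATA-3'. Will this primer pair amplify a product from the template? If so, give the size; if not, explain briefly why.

Primer A (TCACGGGCCT) matches the top strand at positions 28–37; it acts as a forward primer.
Primer B's reverse complement is TATCTGCCGCA, matching the top strand at positions 48–58; it acts as a reverse primer.
The 3' ends face each other across positions 28–58, giving a 31 bp product.

Yes — a 31 bp product.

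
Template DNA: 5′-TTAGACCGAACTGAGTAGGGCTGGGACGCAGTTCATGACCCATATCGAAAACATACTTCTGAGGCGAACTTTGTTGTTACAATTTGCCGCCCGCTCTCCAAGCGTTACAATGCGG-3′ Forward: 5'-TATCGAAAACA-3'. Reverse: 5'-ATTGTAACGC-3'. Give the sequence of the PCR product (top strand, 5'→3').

5'-TATCGAAAACATACTTCTGAGGCGAACTTTGTTGTTACAATTTGCCGCCCGCTCTCCAAGCGTTACAAT-3'

Scanning the template, TATCGAAAACA occurs at positions 43–53; this primer anneals to the bottom strand there with its 3' end pointing downstream.
The reverse primer's reverse complement is GCGTTACAAT, which matches the template at positions 102–111.
The product is the template from position 43 through 111 (69 bp).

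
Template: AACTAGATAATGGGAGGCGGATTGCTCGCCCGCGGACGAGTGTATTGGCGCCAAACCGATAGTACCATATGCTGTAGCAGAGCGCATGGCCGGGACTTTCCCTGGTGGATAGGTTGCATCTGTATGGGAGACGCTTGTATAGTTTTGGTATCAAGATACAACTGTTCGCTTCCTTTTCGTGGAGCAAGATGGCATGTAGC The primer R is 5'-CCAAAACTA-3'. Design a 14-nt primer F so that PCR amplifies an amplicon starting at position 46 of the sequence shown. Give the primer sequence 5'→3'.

The reverse primer's reverse complement TAGTTTTGG matches the template at positions 140–148; the product starts at position 46.
The forward primer is identical to the top strand over positions 46–59: TGGCGCCAAACCGA.

5'-TGGCGCCAAACCGA-3'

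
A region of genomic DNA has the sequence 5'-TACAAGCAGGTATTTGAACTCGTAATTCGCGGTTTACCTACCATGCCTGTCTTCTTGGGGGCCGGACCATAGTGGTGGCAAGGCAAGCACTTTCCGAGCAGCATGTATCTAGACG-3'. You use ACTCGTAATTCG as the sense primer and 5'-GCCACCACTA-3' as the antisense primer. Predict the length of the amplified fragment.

Scanning the template, ACTCGTAATTCG occurs at positions 18–29; this primer anneals to the bottom strand there with its 3' end pointing downstream.
The reverse primer's reverse complement is TAGTGGTGGC, which matches the template at positions 70–79.
The product runs from position 18 to position 79, so its length is 79 − 18 + 1 = 62 bp.

62 bp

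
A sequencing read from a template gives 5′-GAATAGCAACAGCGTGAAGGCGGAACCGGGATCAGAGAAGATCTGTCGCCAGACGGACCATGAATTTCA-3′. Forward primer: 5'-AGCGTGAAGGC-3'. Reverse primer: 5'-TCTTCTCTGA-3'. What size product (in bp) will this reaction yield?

Forward primer AGCGTGAAGGC is found on the top strand at positions 11–21.
The reverse primer's reverse complement is TCAGAGAAGA, which matches the template at positions 32–41.
Product length = (reverse-primer end) − (forward-primer start) + 1 = 41 − 11 + 1 = 31 bp.

31 bp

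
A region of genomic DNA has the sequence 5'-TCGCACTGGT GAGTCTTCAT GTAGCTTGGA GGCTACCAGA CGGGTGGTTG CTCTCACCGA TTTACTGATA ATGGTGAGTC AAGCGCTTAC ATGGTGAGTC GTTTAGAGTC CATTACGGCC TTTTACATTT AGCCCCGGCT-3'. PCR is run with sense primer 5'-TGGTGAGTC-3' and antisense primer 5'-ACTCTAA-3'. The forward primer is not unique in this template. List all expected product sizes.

The forward primer TGGTGAGTC matches the top strand at positions 7–15, 72–80, 92–100.
The reverse primer's reverse complement is TTAGAGT, matching at positions 103–109.
Each forward site pairs with the reverse site to give a product ending at position 109: sizes 103, 38, 18 bp.

103 bp, 38 bp, 18 bp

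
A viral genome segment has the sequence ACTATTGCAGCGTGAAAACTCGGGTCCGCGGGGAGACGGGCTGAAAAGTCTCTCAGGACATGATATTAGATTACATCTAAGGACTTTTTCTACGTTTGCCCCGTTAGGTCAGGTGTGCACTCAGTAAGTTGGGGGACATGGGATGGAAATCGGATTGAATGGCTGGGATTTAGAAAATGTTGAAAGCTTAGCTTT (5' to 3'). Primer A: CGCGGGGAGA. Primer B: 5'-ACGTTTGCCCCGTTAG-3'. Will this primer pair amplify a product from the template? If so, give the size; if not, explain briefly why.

Primer A (CGCGGGGAGA) matches the top strand at positions 27–36 (3' end points downstream).
Primer B (ACGTTTGCCCCGTTAG) also matches the top strand directly, at positions 92–107 — its reverse complement CTAACGGGGCAAACGT is not present.
Both primers anneal to the bottom strand with 3' ends pointing the same way, so neither can prime synthesis back toward the other.

No product — both primers anneal to the same strand and extend in the same direction.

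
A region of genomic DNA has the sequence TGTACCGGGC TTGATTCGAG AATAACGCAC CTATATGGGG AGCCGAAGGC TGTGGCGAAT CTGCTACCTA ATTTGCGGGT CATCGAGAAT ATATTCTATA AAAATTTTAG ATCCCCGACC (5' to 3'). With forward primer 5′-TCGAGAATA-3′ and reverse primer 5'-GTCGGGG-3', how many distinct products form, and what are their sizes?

The forward primer TCGAGAATA matches the top strand at positions 16–24, 83–91.
The reverse primer's reverse complement is CCCCGAC, matching at positions 113–119.
Each forward site pairs with the reverse site to give a product ending at position 119: sizes 104, 37 bp.

Two products: 104 bp, 37 bp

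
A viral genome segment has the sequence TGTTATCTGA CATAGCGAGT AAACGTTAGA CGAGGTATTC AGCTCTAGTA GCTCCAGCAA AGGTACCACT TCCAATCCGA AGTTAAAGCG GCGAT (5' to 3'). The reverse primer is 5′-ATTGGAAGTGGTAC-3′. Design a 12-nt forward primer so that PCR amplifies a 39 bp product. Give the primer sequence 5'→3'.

The reverse primer's reverse complement GTACCACTTCCAAT matches the template at positions 63–76, so the product ends at position 76.
A 39 bp product then starts at position 76 − 39 + 1 = 38.
The forward primer is identical to the top strand there: TTCAGCTCTAGT.

5'-TTCAGCTCTAGT-3'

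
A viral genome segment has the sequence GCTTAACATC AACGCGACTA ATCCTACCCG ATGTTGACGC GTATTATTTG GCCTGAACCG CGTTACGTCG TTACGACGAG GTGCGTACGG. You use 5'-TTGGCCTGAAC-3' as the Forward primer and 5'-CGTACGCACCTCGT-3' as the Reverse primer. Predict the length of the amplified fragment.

42 bp

Forward primer TTGGCCTGAAC is found on the top strand at positions 48–58.
Reverse complement of the reverse primer: ACGAGGTGCGTACG. This occurs on the top strand at positions 76–89.
Amplicon spans positions 48–89: 42 bp.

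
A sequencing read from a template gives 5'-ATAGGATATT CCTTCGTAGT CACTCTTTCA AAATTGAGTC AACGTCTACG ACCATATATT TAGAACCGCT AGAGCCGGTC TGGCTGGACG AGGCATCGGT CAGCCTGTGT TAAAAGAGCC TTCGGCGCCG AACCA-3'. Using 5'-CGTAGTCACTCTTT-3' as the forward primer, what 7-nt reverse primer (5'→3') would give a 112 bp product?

5'-GCCGAAG-3'

The forward primer binds at positions 15–28, so a 112 bp product ends at position 15 + 112 − 1 = 126.
The reverse primer anneals to the top strand over positions 120–126, i.e. to CTTCGGC.
Its sequence written 5'→3' is the reverse complement: GCCGAAG.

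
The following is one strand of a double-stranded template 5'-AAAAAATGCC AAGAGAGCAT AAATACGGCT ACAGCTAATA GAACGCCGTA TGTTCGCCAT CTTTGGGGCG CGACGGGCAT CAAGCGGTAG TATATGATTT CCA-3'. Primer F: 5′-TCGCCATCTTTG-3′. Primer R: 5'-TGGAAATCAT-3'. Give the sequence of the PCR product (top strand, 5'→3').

Scanning the template, TCGCCATCTTTG occurs at positions 54–65; this primer anneals to the bottom strand there with its 3' end pointing downstream.
The reverse primer's reverse complement is ATGATTTCCA, which matches the template at positions 94–103.
The product is the template from position 54 through 103 (50 bp).

5'-TCGCCATCTTTGGGGCGCGACGGGCATCAAGCGGTAGTATATGATTTCCA-3'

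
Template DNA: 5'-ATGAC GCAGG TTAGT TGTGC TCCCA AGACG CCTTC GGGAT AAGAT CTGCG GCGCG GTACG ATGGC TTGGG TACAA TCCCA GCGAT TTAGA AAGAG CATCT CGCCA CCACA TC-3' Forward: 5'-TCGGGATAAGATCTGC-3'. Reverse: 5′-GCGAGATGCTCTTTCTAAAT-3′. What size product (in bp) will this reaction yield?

The forward primer matches the template at positions 34–49.
Reverse complement of the reverse primer: ATTTAGAAAGAGCATCTCGC. This occurs on the top strand at positions 84–103.
Amplicon spans positions 34–103: 70 bp.

70 bp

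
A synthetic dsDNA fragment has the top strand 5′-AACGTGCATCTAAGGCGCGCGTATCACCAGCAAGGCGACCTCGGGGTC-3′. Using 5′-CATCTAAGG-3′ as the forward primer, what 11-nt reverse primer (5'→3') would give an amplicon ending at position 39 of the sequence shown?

The forward primer binds at positions 7–15; the product's 3' end on the top strand is position 39.
The reverse primer anneals to the top strand over positions 29–39, i.e. to AGCAAGGCGAC.
Its sequence written 5'→3' is the reverse complement: GTCGCCTTGCT.

5'-GTCGCCTTGCT-3'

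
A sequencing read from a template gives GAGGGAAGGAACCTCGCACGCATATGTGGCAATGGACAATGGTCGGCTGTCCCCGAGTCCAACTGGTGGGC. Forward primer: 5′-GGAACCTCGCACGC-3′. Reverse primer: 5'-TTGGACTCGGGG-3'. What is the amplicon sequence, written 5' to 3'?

5'-GGAACCTCGCACGCATATGTGGCAATGGACAATGGTCGGCTGTCCCCGAGTCCAA-3'

Forward primer GGAACCTCGCACGC is found on the top strand at positions 8–21.
Taking the reverse complement of TTGGACTCGGGG gives CCCCGAGTCCAA, found at positions 51–62 on the template; the primer anneals here to the top strand with its 3' end pointing upstream.
The product is the template from position 8 through 62 (55 bp).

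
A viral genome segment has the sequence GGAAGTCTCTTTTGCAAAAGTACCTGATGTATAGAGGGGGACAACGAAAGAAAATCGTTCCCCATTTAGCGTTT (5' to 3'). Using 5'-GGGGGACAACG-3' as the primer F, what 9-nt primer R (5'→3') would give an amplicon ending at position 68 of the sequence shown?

The forward primer binds at positions 36–46; the product's 3' end on the top strand is position 68.
The reverse primer anneals to the top strand over positions 60–68, i.e. to CCCCATTTA.
Its sequence written 5'→3' is the reverse complement: TAAATGGGG.

5'-TAAATGGGG-3'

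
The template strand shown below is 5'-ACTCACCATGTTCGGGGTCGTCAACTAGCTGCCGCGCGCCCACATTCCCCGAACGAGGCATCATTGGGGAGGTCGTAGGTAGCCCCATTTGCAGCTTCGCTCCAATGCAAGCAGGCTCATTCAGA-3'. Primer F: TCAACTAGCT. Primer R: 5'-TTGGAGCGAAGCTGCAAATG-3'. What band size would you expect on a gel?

85 bp

The forward primer matches the template at positions 21–30.
The reverse primer's reverse complement is CATTTGCAGCTTCGCTCCAA, which matches the template at positions 86–105.
The product runs from position 21 to position 105, so its length is 105 − 21 + 1 = 85 bp.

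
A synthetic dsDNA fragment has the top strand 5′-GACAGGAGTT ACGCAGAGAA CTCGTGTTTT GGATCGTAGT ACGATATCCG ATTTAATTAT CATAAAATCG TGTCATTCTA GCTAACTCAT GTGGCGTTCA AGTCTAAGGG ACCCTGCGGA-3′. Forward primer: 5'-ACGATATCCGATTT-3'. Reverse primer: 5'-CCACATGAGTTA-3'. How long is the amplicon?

Forward primer ACGATATCCGATTT is found on the top strand at positions 41–54.
Taking the reverse complement of CCACATGAGTTA gives TAACTCATGTGG, found at positions 83–94 on the template; the primer anneals here to the top strand with its 3' end pointing upstream.
Amplicon spans positions 41–94: 54 bp.

54 bp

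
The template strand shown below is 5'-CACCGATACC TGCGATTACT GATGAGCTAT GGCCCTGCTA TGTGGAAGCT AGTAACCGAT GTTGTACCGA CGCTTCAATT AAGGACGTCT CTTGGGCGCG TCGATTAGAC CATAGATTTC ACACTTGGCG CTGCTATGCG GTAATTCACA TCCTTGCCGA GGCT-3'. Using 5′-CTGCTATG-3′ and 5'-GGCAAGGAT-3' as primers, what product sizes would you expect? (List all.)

The forward primer CTGCTATG matches the top strand at positions 35–42, 131–138.
The reverse primer's reverse complement is ATCCTTGCC, matching at positions 150–158.
Each forward site pairs with the reverse site to give a product ending at position 158: sizes 124, 28 bp.

124 bp, 28 bp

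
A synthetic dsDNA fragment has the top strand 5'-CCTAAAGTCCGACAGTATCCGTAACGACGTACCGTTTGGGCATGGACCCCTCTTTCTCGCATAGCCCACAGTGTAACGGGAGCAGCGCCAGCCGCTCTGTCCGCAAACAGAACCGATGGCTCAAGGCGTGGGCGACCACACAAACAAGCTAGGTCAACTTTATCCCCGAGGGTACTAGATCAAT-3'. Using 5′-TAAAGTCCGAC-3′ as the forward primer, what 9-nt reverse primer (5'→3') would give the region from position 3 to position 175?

The product's 3' end on the top strand is position 175.
The reverse primer anneals to the top strand over positions 167–175, i.e. to CGAGGGTAC.
Its sequence written 5'→3' is the reverse complement: GTACCCTCG.

5'-GTACCCTCG-3'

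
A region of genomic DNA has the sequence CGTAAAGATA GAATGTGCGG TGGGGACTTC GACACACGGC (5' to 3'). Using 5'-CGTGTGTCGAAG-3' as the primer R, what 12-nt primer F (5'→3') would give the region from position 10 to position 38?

5'-AGAATGTGCGGT-3'

The reverse primer's reverse complement CTTCGACACACG matches the template at positions 27–38; the product starts at position 10.
The forward primer is identical to the top strand over positions 10–21: AGAATGTGCGGT.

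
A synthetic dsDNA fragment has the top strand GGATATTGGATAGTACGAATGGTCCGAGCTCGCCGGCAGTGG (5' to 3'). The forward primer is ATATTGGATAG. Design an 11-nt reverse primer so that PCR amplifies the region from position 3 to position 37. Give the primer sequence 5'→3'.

5'-GCCGGCGAGCT-3'

The product's 3' end on the top strand is position 37.
The reverse primer anneals to the top strand over positions 27–37, i.e. to AGCTCGCCGGC.
Its sequence written 5'→3' is the reverse complement: GCCGGCGAGCT.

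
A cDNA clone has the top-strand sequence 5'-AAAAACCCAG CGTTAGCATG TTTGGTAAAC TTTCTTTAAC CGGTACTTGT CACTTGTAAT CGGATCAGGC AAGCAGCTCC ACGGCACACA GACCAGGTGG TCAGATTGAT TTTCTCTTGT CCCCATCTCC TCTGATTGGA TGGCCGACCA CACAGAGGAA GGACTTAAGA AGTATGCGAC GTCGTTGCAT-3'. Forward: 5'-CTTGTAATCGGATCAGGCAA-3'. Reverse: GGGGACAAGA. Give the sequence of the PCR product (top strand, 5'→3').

5'-CTTGTAATCGGATCAGGCAAGCAGCTCCACGGCACACAGACCAGGTGGTCAGATTGATTTTCTCTTGTCCCC-3'

The forward primer matches the template at positions 53–72.
Reverse complement of the reverse primer: TCTTGTCCCC. This occurs on the top strand at positions 115–124.
The product is the template from position 53 through 124 (72 bp).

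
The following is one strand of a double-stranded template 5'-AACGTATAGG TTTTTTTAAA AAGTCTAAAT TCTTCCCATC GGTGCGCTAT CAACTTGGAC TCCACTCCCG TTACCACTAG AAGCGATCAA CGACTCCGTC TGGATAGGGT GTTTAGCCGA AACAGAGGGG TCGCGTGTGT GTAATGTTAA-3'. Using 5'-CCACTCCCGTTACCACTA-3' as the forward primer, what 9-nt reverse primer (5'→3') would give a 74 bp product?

5'-CGCGACCCC-3'

The forward primer binds at positions 62–79, so a 74 bp product ends at position 62 + 74 − 1 = 135.
The reverse primer anneals to the top strand over positions 127–135, i.e. to GGGGTCGCG.
Its sequence written 5'→3' is the reverse complement: CGCGACCCC.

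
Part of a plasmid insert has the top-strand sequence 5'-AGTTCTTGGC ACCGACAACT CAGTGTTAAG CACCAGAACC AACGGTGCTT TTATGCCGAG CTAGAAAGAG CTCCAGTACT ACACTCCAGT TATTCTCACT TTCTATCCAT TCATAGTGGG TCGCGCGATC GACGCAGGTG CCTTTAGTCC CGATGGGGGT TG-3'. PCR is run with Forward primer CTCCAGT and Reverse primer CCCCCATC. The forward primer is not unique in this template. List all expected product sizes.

The forward primer CTCCAGT matches the top strand at positions 71–77, 84–90.
The reverse primer's reverse complement is GATGGGGG, matching at positions 152–159.
Each forward site pairs with the reverse site to give a product ending at position 159: sizes 89, 76 bp.

89 bp, 76 bp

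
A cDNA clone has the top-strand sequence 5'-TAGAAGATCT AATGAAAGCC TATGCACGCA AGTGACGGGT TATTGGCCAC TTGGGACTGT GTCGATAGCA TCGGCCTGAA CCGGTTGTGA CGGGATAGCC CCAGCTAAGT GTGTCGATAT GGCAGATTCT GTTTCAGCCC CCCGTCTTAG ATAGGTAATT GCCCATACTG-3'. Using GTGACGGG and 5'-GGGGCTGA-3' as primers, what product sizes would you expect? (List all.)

110 bp, 55 bp

The forward primer GTGACGGG matches the top strand at positions 32–39, 87–94.
The reverse primer's reverse complement is TCAGCCCC, matching at positions 134–141.
Each forward site pairs with the reverse site to give a product ending at position 141: sizes 110, 55 bp.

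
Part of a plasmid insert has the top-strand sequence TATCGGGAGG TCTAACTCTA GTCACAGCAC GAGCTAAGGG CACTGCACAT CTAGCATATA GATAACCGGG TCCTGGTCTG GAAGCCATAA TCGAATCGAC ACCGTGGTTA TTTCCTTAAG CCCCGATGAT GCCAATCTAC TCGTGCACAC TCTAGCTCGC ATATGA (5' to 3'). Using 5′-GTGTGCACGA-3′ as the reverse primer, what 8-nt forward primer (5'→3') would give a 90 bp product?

5'-GATAACCG-3'

The reverse primer's reverse complement TCGTGCACAC matches the template at positions 141–150, so the product ends at position 150.
A 90 bp product then starts at position 150 − 90 + 1 = 61.
The forward primer is identical to the top strand there: GATAACCG.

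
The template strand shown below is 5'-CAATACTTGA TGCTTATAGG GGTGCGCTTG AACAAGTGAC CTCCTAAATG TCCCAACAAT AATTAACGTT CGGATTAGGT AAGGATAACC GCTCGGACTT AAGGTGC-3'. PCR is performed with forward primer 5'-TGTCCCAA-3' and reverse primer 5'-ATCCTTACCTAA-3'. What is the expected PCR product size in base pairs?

38 bp

Forward primer TGTCCCAA is found on the top strand at positions 49–56.
Reverse complement of the reverse primer: TTAGGTAAGGAT. This occurs on the top strand at positions 75–86.
Amplicon spans positions 49–86: 38 bp.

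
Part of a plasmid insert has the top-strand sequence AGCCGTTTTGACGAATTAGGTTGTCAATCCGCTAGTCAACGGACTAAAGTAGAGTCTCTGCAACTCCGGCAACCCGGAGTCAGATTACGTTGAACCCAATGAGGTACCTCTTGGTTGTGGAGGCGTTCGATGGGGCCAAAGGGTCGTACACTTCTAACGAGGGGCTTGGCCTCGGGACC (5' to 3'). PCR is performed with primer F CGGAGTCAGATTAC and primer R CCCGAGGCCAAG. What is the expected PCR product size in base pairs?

102 bp

Forward primer CGGAGTCAGATTAC is found on the top strand at positions 75–88.
Reverse complement of the reverse primer: CTTGGCCTCGGG. This occurs on the top strand at positions 165–176.
Product length = (reverse-primer end) − (forward-primer start) + 1 = 176 − 75 + 1 = 102 bp.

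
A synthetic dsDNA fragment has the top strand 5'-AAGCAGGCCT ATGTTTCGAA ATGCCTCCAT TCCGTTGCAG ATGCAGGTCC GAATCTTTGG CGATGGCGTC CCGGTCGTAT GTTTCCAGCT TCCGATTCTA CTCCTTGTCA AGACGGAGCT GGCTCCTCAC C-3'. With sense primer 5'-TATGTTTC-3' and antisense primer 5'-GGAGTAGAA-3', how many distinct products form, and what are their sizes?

Two products: 95 bp, 27 bp

The forward primer TATGTTTC matches the top strand at positions 10–17, 78–85.
The reverse primer's reverse complement is TTCTACTCC, matching at positions 96–104.
Each forward site pairs with the reverse site to give a product ending at position 104: sizes 95, 27 bp.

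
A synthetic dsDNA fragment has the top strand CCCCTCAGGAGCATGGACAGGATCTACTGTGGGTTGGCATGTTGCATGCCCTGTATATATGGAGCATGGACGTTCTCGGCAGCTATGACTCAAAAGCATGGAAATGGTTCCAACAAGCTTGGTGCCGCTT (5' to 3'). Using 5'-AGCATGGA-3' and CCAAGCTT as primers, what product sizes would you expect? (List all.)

113 bp, 60 bp, 28 bp

The forward primer AGCATGGA matches the top strand at positions 10–17, 63–70, 95–102.
The reverse primer's reverse complement is AAGCTTGG, matching at positions 115–122.
Each forward site pairs with the reverse site to give a product ending at position 122: sizes 113, 60, 28 bp.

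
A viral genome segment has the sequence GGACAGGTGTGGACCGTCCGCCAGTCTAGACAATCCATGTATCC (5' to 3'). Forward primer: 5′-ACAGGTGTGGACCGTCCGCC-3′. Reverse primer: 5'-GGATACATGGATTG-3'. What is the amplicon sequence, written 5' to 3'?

5'-ACAGGTGTGGACCGTCCGCCAGTCTAGACAATCCATGTATCC-3'

The forward primer matches the template at positions 3–22.
Taking the reverse complement of GGATACATGGATTG gives CAATCCATGTATCC, found at positions 31–44 on the template; the primer anneals here to the top strand with its 3' end pointing upstream.
The product is the template from position 3 through 44 (42 bp).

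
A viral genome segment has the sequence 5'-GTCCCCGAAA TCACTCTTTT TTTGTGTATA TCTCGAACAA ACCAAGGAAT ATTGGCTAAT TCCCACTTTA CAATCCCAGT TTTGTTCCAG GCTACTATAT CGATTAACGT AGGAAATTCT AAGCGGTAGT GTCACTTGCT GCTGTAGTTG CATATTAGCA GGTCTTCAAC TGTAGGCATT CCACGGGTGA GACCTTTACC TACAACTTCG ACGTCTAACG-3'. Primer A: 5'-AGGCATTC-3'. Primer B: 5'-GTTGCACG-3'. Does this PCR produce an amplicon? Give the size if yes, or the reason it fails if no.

Primer B (GTTGCACG) does not match the top strand, and its reverse complement CGTGCAAC does not match either.
With no annealing site for primer B, no amplification occurs.

No product — primer B has no binding site in the template.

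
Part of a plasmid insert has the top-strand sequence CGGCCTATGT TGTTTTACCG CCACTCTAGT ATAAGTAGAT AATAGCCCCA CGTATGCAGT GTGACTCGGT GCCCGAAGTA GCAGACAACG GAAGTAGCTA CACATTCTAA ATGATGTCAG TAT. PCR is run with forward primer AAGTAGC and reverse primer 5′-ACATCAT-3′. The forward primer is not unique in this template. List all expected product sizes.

The forward primer AAGTAGC matches the top strand at positions 76–82, 92–98.
The reverse primer's reverse complement is ATGATGT, matching at positions 111–117.
Each forward site pairs with the reverse site to give a product ending at position 117: sizes 42, 26 bp.

42 bp, 26 bp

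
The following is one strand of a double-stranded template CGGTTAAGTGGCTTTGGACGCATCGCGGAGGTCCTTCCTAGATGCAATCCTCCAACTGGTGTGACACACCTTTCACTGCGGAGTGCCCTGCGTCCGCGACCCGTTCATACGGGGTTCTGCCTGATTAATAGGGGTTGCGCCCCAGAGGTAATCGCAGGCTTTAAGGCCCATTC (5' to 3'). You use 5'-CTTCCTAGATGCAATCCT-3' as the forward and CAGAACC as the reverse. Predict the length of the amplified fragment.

86 bp

Forward primer CTTCCTAGATGCAATCCT is found on the top strand at positions 34–51.
Reverse complement of the reverse primer: GGTTCTG. This occurs on the top strand at positions 113–119.
The product runs from position 34 to position 119, so its length is 119 − 34 + 1 = 86 bp.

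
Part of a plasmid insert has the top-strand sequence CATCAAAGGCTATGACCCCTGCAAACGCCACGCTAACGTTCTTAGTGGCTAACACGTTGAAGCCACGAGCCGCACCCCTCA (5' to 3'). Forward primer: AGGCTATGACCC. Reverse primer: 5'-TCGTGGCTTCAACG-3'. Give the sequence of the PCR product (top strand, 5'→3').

5'-AGGCTATGACCCCTGCAAACGCCACGCTAACGTTCTTAGTGGCTAACACGTTGAAGCCACGA-3'

Scanning the template, AGGCTATGACCC occurs at positions 7–18; this primer anneals to the bottom strand there with its 3' end pointing downstream.
Reverse complement of the reverse primer: CGTTGAAGCCACGA. This occurs on the top strand at positions 55–68.
The product is the template from position 7 through 68 (62 bp).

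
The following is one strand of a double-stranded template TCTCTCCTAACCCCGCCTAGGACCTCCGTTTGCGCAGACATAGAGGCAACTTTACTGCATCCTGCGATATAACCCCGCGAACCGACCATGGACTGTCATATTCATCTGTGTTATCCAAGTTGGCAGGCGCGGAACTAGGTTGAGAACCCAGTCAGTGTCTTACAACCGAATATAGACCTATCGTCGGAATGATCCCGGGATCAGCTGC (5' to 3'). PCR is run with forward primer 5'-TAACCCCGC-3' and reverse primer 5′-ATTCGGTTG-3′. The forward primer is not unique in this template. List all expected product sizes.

164 bp, 102 bp

The forward primer TAACCCCGC matches the top strand at positions 8–16, 70–78.
The reverse primer's reverse complement is CAACCGAAT, matching at positions 163–171.
Each forward site pairs with the reverse site to give a product ending at position 171: sizes 164, 102 bp.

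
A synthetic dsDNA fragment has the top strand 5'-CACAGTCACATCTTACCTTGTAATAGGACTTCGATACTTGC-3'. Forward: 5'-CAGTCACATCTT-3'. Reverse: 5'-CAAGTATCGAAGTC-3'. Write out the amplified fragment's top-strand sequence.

5'-CAGTCACATCTTACCTTGTAATAGGACTTCGATACTTG-3'

Scanning the template, CAGTCACATCTT occurs at positions 3–14; this primer anneals to the bottom strand there with its 3' end pointing downstream.
The reverse primer's reverse complement is GACTTCGATACTTG, which matches the template at positions 27–40.
The product is the template from position 3 through 40 (38 bp).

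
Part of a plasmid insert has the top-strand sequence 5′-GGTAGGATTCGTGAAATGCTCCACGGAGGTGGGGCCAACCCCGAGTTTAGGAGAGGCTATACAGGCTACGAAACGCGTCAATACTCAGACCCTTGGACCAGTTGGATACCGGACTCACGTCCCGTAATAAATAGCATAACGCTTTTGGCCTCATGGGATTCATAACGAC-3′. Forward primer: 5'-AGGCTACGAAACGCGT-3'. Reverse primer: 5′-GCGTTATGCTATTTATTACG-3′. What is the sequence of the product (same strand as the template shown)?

5'-AGGCTACGAAACGCGTCAATACTCAGACCCTTGGACCAGTTGGATACCGGACTCACGTCCCGTAATAAATAGCATAACGC-3'

Forward primer AGGCTACGAAACGCGT is found on the top strand at positions 63–78.
The reverse primer's reverse complement is CGTAATAAATAGCATAACGC, which matches the template at positions 123–142.
The product is the template from position 63 through 142 (80 bp).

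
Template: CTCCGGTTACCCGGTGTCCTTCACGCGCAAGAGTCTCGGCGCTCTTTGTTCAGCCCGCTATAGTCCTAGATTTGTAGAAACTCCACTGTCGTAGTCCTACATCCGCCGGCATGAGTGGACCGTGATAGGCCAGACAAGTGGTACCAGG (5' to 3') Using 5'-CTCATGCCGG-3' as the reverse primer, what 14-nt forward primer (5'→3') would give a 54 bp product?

5'-AGTCCTAGATTTGT-3'

The reverse primer's reverse complement CCGGCATGAG matches the template at positions 106–115, so the product ends at position 115.
A 54 bp product then starts at position 115 − 54 + 1 = 62.
The forward primer is identical to the top strand there: AGTCCTAGATTTGT.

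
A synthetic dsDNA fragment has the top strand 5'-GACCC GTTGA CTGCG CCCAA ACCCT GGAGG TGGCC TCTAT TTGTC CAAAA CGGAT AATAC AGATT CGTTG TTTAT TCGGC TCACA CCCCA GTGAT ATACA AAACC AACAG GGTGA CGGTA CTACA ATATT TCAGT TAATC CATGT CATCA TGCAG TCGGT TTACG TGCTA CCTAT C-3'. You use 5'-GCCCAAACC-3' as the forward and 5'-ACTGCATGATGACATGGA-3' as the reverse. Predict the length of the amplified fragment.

142 bp

Scanning the template, GCCCAAACC occurs at positions 15–23; this primer anneals to the bottom strand there with its 3' end pointing downstream.
Taking the reverse complement of ACTGCATGATGACATGGA gives TCCATGTCATCATGCAGT, found at positions 139–156 on the template; the primer anneals here to the top strand with its 3' end pointing upstream.
The product runs from position 15 to position 156, so its length is 156 − 15 + 1 = 142 bp.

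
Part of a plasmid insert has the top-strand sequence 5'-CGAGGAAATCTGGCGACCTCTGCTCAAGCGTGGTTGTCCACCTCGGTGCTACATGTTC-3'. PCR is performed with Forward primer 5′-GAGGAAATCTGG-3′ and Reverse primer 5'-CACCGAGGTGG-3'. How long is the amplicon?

47 bp

The forward primer matches the template at positions 2–13.
Taking the reverse complement of CACCGAGGTGG gives CCACCTCGGTG, found at positions 38–48 on the template; the primer anneals here to the top strand with its 3' end pointing upstream.
The product runs from position 2 to position 48, so its length is 48 − 2 + 1 = 47 bp.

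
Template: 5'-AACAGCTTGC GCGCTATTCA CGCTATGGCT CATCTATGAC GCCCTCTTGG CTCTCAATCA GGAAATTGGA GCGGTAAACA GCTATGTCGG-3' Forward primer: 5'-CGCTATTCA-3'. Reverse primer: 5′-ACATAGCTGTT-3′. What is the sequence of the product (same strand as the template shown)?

5'-CGCTATTCACGCTATGGCTCATCTATGACGCCCTCTTGGCTCTCAATCAGGAAATTGGAGCGGTAAACAGCTATGT-3'

Forward primer CGCTATTCA is found on the top strand at positions 12–20.
The reverse primer's reverse complement is AACAGCTATGT, which matches the template at positions 77–87.
The product is the template from position 12 through 87 (76 bp).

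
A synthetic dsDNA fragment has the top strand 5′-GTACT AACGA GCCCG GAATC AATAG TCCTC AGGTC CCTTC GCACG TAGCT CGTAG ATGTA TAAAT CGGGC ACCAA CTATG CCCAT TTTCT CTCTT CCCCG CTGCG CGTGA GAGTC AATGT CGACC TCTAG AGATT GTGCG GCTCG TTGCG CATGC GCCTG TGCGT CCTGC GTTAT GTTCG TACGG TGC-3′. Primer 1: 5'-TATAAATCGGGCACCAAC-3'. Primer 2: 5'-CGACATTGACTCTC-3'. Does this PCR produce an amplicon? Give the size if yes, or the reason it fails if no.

Primer 1 (TATAAATCGGGCACCAAC) matches the top strand at positions 59–76; it acts as a forward primer.
Primer 2's reverse complement is GAGAGTCAATGTCG, matching the top strand at positions 109–122; it acts as a reverse primer.
The 3' ends face each other across positions 59–122, giving a 64 bp product.

Yes — a 64 bp product.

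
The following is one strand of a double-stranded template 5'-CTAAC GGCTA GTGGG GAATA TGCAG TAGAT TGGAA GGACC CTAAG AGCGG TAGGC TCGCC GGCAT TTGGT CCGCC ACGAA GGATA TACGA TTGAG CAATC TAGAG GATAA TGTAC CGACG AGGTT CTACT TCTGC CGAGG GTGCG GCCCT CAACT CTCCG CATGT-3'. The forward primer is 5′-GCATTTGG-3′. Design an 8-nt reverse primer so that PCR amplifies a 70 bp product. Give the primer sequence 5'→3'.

5'-AAGTAGAA-3'

The forward primer binds at positions 62–69, so a 70 bp product ends at position 62 + 70 − 1 = 131.
The reverse primer anneals to the top strand over positions 124–131, i.e. to TTCTACTT.
Its sequence written 5'→3' is the reverse complement: AAGTAGAA.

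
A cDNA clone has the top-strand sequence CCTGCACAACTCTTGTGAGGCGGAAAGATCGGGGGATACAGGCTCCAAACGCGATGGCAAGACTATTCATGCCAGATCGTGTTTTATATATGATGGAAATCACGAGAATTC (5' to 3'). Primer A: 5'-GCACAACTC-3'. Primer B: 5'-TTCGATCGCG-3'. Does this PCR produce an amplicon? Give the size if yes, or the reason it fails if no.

No product — primer B has no binding site in the template.

Primer B (TTCGATCGCG) does not match the top strand, and its reverse complement CGCGATCGAA does not match either.
With no annealing site for primer B, no amplification occurs.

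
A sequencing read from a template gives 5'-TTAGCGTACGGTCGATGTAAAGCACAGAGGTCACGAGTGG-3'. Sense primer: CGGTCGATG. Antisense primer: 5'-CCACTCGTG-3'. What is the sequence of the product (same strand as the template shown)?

5'-CGGTCGATGTAAAGCACAGAGGTCACGAGTGG-3'

The forward primer matches the template at positions 9–17.
Taking the reverse complement of CCACTCGTG gives CACGAGTGG, found at positions 32–40 on the template; the primer anneals here to the top strand with its 3' end pointing upstream.
The product is the template from position 9 through 40 (32 bp).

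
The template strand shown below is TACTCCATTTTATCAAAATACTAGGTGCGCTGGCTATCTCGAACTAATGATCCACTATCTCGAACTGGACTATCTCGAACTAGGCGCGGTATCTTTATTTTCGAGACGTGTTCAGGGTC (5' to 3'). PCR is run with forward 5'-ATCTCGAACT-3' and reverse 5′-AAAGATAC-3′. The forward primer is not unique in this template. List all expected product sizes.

The forward primer ATCTCGAACT matches the top strand at positions 36–45, 57–66, 72–81.
The reverse primer's reverse complement is GTATCTTT, matching at positions 89–96.
Each forward site pairs with the reverse site to give a product ending at position 96: sizes 61, 40, 25 bp.

61 bp, 40 bp, 25 bp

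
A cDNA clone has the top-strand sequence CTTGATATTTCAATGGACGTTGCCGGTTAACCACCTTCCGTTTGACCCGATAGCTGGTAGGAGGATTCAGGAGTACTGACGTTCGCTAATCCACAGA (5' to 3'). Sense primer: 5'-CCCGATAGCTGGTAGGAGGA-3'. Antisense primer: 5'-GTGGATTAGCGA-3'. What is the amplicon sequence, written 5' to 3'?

5'-CCCGATAGCTGGTAGGAGGATTCAGGAGTACTGACGTTCGCTAATCCAC-3'

Scanning the template, CCCGATAGCTGGTAGGAGGA occurs at positions 46–65; this primer anneals to the bottom strand there with its 3' end pointing downstream.
The reverse primer's reverse complement is TCGCTAATCCAC, which matches the template at positions 83–94.
The product is the template from position 46 through 94 (49 bp).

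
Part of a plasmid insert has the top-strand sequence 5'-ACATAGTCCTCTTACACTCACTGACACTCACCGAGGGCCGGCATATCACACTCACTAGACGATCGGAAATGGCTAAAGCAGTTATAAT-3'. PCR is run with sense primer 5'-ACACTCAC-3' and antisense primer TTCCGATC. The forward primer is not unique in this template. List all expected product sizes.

The forward primer ACACTCAC matches the top strand at positions 14–21, 24–31, 48–55.
The reverse primer's reverse complement is GATCGGAA, matching at positions 61–68.
Each forward site pairs with the reverse site to give a product ending at position 68: sizes 55, 45, 21 bp.

55 bp, 45 bp, 21 bp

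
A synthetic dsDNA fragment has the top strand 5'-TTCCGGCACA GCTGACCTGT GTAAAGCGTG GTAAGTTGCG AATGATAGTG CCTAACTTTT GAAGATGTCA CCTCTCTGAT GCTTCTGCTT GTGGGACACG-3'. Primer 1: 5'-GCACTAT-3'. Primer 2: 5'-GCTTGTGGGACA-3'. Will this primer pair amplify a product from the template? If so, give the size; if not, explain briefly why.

Primer 1 (GCACTAT) has reverse complement ATAGTGC, which matches the top strand at positions 45–51; primer 1 anneals to the top strand there with its 3' end pointing upstream toward position 45.
Primer 2 (GCTTGTGGGACA) matches the top strand directly at positions 87–98; it anneals to the bottom strand with its 3' end pointing downstream toward position 98.
The 3' ends diverge (primer 1 extends toward position 1, primer 2 toward position 100), so the primers never converge on a shared product.

No product — the primers' 3' ends point away from each other.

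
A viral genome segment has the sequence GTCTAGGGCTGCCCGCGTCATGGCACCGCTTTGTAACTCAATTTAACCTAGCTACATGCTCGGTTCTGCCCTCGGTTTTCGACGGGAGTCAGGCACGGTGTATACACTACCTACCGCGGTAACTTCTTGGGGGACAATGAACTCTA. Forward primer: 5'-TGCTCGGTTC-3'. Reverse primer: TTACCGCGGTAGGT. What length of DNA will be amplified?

66 bp

Forward primer TGCTCGGTTC is found on the top strand at positions 57–66.
Reverse complement of the reverse primer: ACCTACCGCGGTAA. This occurs on the top strand at positions 109–122.
The product runs from position 57 to position 122, so its length is 122 − 57 + 1 = 66 bp.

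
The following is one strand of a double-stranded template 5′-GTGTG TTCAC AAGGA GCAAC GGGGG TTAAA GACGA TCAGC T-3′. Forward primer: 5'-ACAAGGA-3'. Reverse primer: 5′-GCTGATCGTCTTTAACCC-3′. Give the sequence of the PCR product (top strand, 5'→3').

5'-ACAAGGAGCAACGGGGGTTAAAGACGATCAGC-3'

The forward primer matches the template at positions 9–15.
The reverse primer's reverse complement is GGGTTAAAGACGATCAGC, which matches the template at positions 23–40.
The product is the template from position 9 through 40 (32 bp).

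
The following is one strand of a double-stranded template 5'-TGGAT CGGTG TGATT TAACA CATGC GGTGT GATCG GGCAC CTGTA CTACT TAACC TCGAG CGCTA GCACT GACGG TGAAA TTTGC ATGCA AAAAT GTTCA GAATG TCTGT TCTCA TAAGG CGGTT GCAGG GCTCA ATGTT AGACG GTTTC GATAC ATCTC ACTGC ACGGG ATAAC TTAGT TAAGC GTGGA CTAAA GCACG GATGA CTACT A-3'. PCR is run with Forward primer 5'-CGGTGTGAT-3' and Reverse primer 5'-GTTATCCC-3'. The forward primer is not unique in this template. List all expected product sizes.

170 bp, 151 bp

The forward primer CGGTGTGAT matches the top strand at positions 6–14, 25–33.
The reverse primer's reverse complement is GGGATAAC, matching at positions 168–175.
Each forward site pairs with the reverse site to give a product ending at position 175: sizes 170, 151 bp.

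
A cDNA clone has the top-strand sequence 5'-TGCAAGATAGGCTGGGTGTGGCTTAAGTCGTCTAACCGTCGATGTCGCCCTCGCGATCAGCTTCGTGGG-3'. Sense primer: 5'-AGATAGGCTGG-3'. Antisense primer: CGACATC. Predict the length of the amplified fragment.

Scanning the template, AGATAGGCTGG occurs at positions 5–15; this primer anneals to the bottom strand there with its 3' end pointing downstream.
Taking the reverse complement of CGACATC gives GATGTCG, found at positions 41–47 on the template; the primer anneals here to the top strand with its 3' end pointing upstream.
Amplicon spans positions 5–47: 43 bp.

43 bp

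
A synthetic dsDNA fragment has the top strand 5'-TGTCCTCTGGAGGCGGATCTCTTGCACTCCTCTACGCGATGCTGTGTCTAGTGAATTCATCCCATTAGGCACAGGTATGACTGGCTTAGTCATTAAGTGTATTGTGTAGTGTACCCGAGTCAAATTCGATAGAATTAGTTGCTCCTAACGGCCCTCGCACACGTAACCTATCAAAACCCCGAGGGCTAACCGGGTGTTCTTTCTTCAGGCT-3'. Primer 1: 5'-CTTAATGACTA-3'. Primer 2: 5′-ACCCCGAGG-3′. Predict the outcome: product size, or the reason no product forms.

Primer 1 (CTTAATGACTA) has reverse complement TAGTCATTAAG, which matches the top strand at positions 87–97; primer 1 anneals to the top strand there with its 3' end pointing upstream toward position 87.
Primer 2 (ACCCCGAGG) matches the top strand directly at positions 176–184; it anneals to the bottom strand with its 3' end pointing downstream toward position 184.
The 3' ends diverge (primer 1 extends toward position 1, primer 2 toward position 211), so the primers never converge on a shared product.

No product — the primers' 3' ends point away from each other.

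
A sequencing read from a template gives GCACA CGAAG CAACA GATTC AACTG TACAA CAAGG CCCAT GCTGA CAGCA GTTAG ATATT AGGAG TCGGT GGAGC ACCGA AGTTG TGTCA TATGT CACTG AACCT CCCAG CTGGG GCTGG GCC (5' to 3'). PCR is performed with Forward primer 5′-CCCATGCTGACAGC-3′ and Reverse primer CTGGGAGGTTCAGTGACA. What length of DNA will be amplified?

75 bp

Forward primer CCCATGCTGACAGC is found on the top strand at positions 36–49.
Reverse complement of the reverse primer: TGTCACTGAACCTCCCAG. This occurs on the top strand at positions 93–110.
The product runs from position 36 to position 110, so its length is 110 − 36 + 1 = 75 bp.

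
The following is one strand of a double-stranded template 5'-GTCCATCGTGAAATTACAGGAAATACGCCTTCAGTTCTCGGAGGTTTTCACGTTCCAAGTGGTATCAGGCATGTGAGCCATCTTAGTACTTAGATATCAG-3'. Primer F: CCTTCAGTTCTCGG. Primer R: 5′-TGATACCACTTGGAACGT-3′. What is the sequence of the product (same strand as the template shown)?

5'-CCTTCAGTTCTCGGAGGTTTTCACGTTCCAAGTGGTATCA-3'

Scanning the template, CCTTCAGTTCTCGG occurs at positions 28–41; this primer anneals to the bottom strand there with its 3' end pointing downstream.
The reverse primer's reverse complement is ACGTTCCAAGTGGTATCA, which matches the template at positions 50–67.
The product is the template from position 28 through 67 (40 bp).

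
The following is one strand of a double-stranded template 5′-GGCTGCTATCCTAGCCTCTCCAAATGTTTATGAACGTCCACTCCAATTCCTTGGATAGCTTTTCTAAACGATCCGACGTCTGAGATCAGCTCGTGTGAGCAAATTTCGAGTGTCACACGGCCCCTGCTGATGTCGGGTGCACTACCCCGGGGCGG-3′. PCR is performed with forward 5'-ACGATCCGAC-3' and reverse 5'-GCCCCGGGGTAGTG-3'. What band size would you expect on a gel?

Scanning the template, ACGATCCGAC occurs at positions 68–77; this primer anneals to the bottom strand there with its 3' end pointing downstream.
Reverse complement of the reverse primer: CACTACCCCGGGGC. This occurs on the top strand at positions 140–153.
Product length = (reverse-primer end) − (forward-primer start) + 1 = 153 − 68 + 1 = 86 bp.

86 bp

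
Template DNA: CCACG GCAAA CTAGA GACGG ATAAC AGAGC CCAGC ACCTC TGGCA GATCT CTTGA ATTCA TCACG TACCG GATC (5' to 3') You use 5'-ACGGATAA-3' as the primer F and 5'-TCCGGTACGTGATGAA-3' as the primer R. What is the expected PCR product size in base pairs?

Forward primer ACGGATAA is found on the top strand at positions 17–24.
The reverse primer's reverse complement is TTCATCACGTACCGGA, which matches the template at positions 57–72.
The product runs from position 17 to position 72, so its length is 72 − 17 + 1 = 56 bp.

56 bp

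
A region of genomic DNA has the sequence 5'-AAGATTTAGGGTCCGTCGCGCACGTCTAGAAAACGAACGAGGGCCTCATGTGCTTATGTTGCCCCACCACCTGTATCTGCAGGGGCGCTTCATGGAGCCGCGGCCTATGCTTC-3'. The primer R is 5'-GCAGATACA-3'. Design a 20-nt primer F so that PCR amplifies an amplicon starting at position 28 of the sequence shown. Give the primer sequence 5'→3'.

The reverse primer's reverse complement TGTATCTGC matches the template at positions 72–80; the product starts at position 28.
The forward primer is identical to the top strand over positions 28–47: AGAAAACGAACGAGGGCCTC.

5'-AGAAAACGAACGAGGGCCTC-3'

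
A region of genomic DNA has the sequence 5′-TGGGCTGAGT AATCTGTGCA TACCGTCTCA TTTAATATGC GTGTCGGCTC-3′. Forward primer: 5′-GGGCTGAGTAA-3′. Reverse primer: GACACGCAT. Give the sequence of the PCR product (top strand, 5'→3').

Scanning the template, GGGCTGAGTAA occurs at positions 2–12; this primer anneals to the bottom strand there with its 3' end pointing downstream.
Taking the reverse complement of GACACGCAT gives ATGCGTGTC, found at positions 37–45 on the template; the primer anneals here to the top strand with its 3' end pointing upstream.
The product is the template from position 2 through 45 (44 bp).

5'-GGGCTGAGTAATCTGTGCATACCGTCTCATTTAATATGCGTGTC-3'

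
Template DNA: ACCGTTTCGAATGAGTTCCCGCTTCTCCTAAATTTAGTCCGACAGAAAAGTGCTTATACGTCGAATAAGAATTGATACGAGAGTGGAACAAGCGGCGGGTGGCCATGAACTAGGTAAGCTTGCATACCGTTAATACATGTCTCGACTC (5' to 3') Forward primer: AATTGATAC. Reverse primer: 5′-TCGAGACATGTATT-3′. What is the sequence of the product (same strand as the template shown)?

5'-AATTGATACGAGAGTGGAACAAGCGGCGGGTGGCCATGAACTAGGTAAGCTTGCATACCGTTAATACATGTCTCGA-3'

Scanning the template, AATTGATAC occurs at positions 70–78; this primer anneals to the bottom strand there with its 3' end pointing downstream.
The reverse primer's reverse complement is AATACATGTCTCGA, which matches the template at positions 132–145.
The product is the template from position 70 through 145 (76 bp).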